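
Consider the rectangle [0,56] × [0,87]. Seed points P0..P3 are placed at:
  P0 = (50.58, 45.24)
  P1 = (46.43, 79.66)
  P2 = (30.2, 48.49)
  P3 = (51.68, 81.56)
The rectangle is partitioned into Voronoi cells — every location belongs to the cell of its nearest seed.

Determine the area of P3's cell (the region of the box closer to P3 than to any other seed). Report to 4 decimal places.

1. box [0,56]×[0,87]: [(0, 0) (56, 0) (56, 87) (0, 87)]
2. ⊥bis P3·P0 via (51.13,63.4): [(0, 64.9485) (56, 63.2525) (56, 87) (0, 87)]  |A|=1282.3707
3. ⊥bis P3·P1 via (49.055,80.61): [(55.3294, 63.2728) (56, 63.2525) (56, 87) (46.7424, 87)]  |A|=117.7905
4. ⊥bis P3·P2 via (40.94,65.025): [(55.3294, 63.2728) (56, 63.2525) (56, 87) (46.7424, 87)]  |A|=117.7905
5. canonical 4-gon: [(55.3294, 63.2728) (56, 63.2525) (56, 87) (46.7424, 87)]
6. shoelace: 117.7905

Area of P3's cell: 117.7905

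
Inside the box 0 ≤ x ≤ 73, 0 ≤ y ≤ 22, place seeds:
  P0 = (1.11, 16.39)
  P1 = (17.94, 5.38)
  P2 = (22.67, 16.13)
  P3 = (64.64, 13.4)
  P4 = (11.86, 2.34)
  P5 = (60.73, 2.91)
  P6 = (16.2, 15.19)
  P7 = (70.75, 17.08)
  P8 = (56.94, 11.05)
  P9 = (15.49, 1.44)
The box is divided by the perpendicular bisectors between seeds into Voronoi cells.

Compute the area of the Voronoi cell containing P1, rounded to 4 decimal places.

Area of P1's cell: 170.3974

1. box [0,73]×[0,22]: [(0, 0) (73, 0) (73, 22) (0, 22)]
2. ⊥bis P1·P0 via (9.525,10.885): [(2.4042, 0) (73, 0) (73, 22) (16.7963, 22)]  |A|=1394.7949
3. ⊥bis P1·P2 via (20.305,10.755): [(11.8684, 14.4671) (2.4042, 0) (44.7482, 0)]  |A|=306.2979
4. ⊥bis P1·P3 via (41.29,9.39): [(42.7517, 0.8784) (11.8684, 14.4671) (2.4042, 0) (42.9026, 0)]  |A|=305.4873
5. ⊥bis P1·P4 via (14.9,3.86): [(42.7517, 0.8784) (11.8684, 14.4671) (10.5807, 12.4987) (16.83, 0) (42.9026, 0)]  |A|=215.3352
6. ⊥bis P1·P5 via (39.335,4.145): [(39.2357, 2.4255) (11.8684, 14.4671) (10.5807, 12.4987) (16.83, 0) (39.0957, 0)]  |A|=209.2909
7. ⊥bis P1·P6 via (17.07,10.285): [(39.2357, 2.4255) (20.1369, 10.829) (12.126, 9.4081) (16.83, 0) (39.0957, 0)]  |A|=185.3333
8. ⊥bis P1·P7 via (44.345,11.23): [(39.2357, 2.4255) (20.1369, 10.829) (12.126, 9.4081) (16.83, 0) (39.0957, 0)]  |A|=185.3333
9. ⊥bis P1·P8 via (37.44,8.215): [(38.2165, 2.8739) (20.1369, 10.829) (12.126, 9.4081) (16.83, 0) (38.6343, 0)]  |A|=183.4028
10. ⊥bis P1·P9 via (16.715,3.41): [(38.2165, 2.8739) (20.1369, 10.829) (12.126, 9.4081) (14.4076, 4.8448) (22.1988, 0) (38.6343, 0)]  |A|=170.3974
11. canonical 6-gon: [(38.2165, 2.8739) (20.1369, 10.829) (12.126, 9.4081) (14.4076, 4.8448) (22.1988, 0) (38.6343, 0)]
12. shoelace: 170.3974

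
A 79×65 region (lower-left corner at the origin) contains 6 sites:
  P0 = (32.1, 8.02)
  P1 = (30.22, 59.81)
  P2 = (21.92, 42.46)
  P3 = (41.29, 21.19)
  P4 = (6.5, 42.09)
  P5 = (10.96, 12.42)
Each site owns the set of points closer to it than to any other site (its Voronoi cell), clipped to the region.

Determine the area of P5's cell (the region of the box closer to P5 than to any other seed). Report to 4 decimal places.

1. box [0,79]×[0,65]: [(0, 0) (79, 0) (79, 65) (0, 65)]
2. ⊥bis P5·P0 via (21.53,10.22): [(0, 0) (19.4028, 0) (32.9317, 65) (0, 65)]  |A|=1700.8729
3. ⊥bis P5·P1 via (20.59,36.115): [(0, 44.4831) (0, 0) (19.4028, 0) (26.426, 33.7432)]  |A|=915.1121
4. ⊥bis P5·P2 via (16.44,27.44): [(0, 33.4381) (0, 0) (19.4028, 0) (24.5019, 24.4986)]  |A|=647.32
5. ⊥bis P5·P3 via (26.125,16.805): [(23.8294, 24.744) (0, 33.4381) (0, 0) (19.4028, 0) (24.2501, 23.289)]  |A|=646.8824
6. ⊥bis P5·P4 via (8.73,27.255): [(23.8294, 24.744) (14.5494, 28.1298) (0, 25.9427) (0, 0) (19.4028, 0) (24.2501, 23.289)]  |A|=592.3557
7. canonical 6-gon: [(23.8294, 24.744) (14.5494, 28.1298) (0, 25.9427) (0, 0) (19.4028, 0) (24.2501, 23.289)]
8. shoelace: 592.3557

Area of P5's cell: 592.3557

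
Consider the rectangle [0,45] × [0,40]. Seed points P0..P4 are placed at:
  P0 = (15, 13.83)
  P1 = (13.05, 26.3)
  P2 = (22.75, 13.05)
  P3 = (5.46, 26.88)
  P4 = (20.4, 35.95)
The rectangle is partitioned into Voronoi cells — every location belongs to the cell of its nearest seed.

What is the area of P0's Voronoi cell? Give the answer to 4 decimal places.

1. box [0,45]×[0,40]: [(0, 0) (45, 0) (45, 40) (0, 40)]
2. ⊥bis P0·P1 via (14.025,20.065): [(0, 17.8718) (0, 0) (45, 0) (45, 24.9087)]  |A|=962.5626
3. ⊥bis P0·P2 via (18.875,13.44): [(19.63, 20.9415) (0, 17.8718) (0, 0) (17.5223, 0)]  |A|=358.8837
4. ⊥bis P0·P3 via (10.23,20.355): [(19.63, 20.9415) (8.6927, 19.2312) (0, 12.8765) (0, 0) (17.5223, 0)]  |A|=337.1724
5. ⊥bis P0·P4 via (17.7,24.89): [(19.63, 20.9415) (8.6927, 19.2312) (0, 12.8765) (0, 0) (17.5223, 0)]  |A|=337.1724
6. canonical 5-gon: [(19.63, 20.9415) (8.6927, 19.2312) (0, 12.8765) (0, 0) (17.5223, 0)]
7. shoelace: 337.1724

Area of P0's cell: 337.1724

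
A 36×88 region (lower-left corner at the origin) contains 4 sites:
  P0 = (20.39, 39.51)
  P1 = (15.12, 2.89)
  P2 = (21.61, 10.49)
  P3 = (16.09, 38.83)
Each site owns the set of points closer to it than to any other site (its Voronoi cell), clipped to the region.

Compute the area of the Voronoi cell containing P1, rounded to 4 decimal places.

Area of P1's cell: 292.3536

1. box [0,36]×[0,88]: [(0, 0) (36, 0) (36, 88) (0, 88)]
2. ⊥bis P1·P0 via (17.755,21.2): [(0, 23.7551) (0, 0) (36, 0) (36, 18.5744)]  |A|=761.9307
3. ⊥bis P1·P2 via (18.365,6.69): [(0, 22.3727) (0, 0) (26.1992, 0)]  |A|=293.0741
4. ⊥bis P1·P3 via (15.605,20.86): [(1.32, 21.2455) (0, 21.2812) (0, 0) (26.1992, 0)]  |A|=292.3536
5. canonical 4-gon: [(1.32, 21.2455) (0, 21.2812) (0, 0) (26.1992, 0)]
6. shoelace: 292.3536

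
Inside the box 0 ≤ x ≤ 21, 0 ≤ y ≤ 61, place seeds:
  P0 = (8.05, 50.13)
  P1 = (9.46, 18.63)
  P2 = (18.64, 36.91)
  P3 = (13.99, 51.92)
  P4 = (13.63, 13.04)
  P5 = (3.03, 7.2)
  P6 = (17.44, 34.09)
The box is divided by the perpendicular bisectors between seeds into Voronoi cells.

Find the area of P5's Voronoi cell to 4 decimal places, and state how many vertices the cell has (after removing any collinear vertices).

1. box [0,21]×[0,61]: [(0, 0) (21, 0) (21, 61) (0, 61)]
2. ⊥bis P5·P0 via (5.54,28.665): [(0, 29.3128) (0, 0) (21, 0) (21, 26.8572)]  |A|=589.7851
3. ⊥bis P5·P1 via (6.245,12.915): [(0, 16.4282) (0, 0) (21, 0) (21, 4.6145)]  |A|=220.9479
4. ⊥bis P5·P2 via (10.835,22.055): [(0, 16.4282) (0, 0) (21, 0) (21, 4.6145)]  |A|=220.9479
5. ⊥bis P5·P3 via (8.51,29.56): [(0, 16.4282) (0, 0) (21, 0) (21, 4.6145)]  |A|=220.9479
6. ⊥bis P5·P4 via (8.33,10.12): [(7.0349, 12.4706) (0, 16.4282) (0, 0) (13.9055, 0)]  |A|=144.4909
7. ⊥bis P5·P6 via (10.235,20.645): [(7.0349, 12.4706) (0, 16.4282) (0, 0) (13.9055, 0)]  |A|=144.4909
8. canonical 4-gon: [(7.0349, 12.4706) (0, 16.4282) (0, 0) (13.9055, 0)]
9. shoelace: 144.4909

Area of P5's cell: 144.4909 (4 vertices)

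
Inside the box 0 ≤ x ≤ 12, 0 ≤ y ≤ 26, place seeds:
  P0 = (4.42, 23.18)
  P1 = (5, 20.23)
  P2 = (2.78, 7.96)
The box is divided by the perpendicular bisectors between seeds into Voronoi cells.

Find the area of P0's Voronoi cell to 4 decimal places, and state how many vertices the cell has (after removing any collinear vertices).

1. box [0,12]×[0,26]: [(0, 0) (12, 0) (12, 26) (0, 26)]
2. ⊥bis P0·P1 via (4.71,21.705): [(0, 20.779) (12, 23.1383) (12, 26) (0, 26)]  |A|=48.4965
3. ⊥bis P0·P2 via (3.6,15.57): [(0, 20.779) (12, 23.1383) (12, 26) (0, 26)]  |A|=48.4965
4. canonical 4-gon: [(0, 20.779) (12, 23.1383) (12, 26) (0, 26)]
5. shoelace: 48.4965

Area of P0's cell: 48.4965 (4 vertices)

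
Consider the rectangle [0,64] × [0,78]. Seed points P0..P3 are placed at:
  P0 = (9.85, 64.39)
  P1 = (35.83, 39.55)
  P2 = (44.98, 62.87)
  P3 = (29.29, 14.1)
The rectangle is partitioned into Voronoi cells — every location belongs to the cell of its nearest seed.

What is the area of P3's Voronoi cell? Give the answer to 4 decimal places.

1. box [0,64]×[0,78]: [(0, 0) (64, 0) (64, 78) (0, 78)]
2. ⊥bis P3·P0 via (19.57,39.245): [(0, 31.6801) (0, 0) (64, 0) (64, 56.4198)]  |A|=2819.1946
3. ⊥bis P3·P1 via (32.56,26.825): [(5.4574, 33.7897) (0, 31.6801) (0, 0) (64, 0) (64, 18.7457)]  |A|=1716.4267
4. ⊥bis P3·P2 via (37.135,38.485): [(5.4574, 33.7897) (0, 31.6801) (0, 0) (64, 0) (64, 18.7457)]  |A|=1716.4267
5. canonical 5-gon: [(5.4574, 33.7897) (0, 31.6801) (0, 0) (64, 0) (64, 18.7457)]
6. shoelace: 1716.4267

Area of P3's cell: 1716.4267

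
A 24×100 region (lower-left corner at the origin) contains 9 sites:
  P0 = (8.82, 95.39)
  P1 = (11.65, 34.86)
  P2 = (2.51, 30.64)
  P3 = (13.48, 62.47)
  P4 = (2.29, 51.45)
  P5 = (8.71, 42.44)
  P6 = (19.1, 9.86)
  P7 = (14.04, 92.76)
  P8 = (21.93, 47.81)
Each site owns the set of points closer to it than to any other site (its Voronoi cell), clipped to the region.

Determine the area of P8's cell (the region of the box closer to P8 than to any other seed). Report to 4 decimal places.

Area of P8's cell: 159.5964

1. box [0,24]×[0,100]: [(0, 0) (24, 0) (24, 100) (0, 100)]
2. ⊥bis P8·P0 via (15.375,71.6): [(0, 67.3636) (0, 0) (24, 0) (24, 73.9765)]  |A|=1696.0816
3. ⊥bis P8·P1 via (16.79,41.335): [(0, 67.3636) (0, 54.6633) (24, 35.6115) (24, 73.9765)]  |A|=612.7838
4. ⊥bis P8·P2 via (12.22,39.225): [(0, 67.3636) (0, 54.6633) (24, 35.6115) (24, 73.9765)]  |A|=612.7838
5. ⊥bis P8·P3 via (17.705,55.14): [(7.0999, 49.0272) (24, 35.6115) (24, 58.7684)]  |A|=195.677
6. ⊥bis P8·P4 via (12.11,49.63): [(12.5842, 52.1884) (11.37, 45.6375) (24, 35.6115) (24, 58.7684)]  |A|=179.6326
7. ⊥bis P8·P5 via (15.32,45.125): [(12.5842, 52.1884) (12.5424, 51.963) (16.8926, 41.2536) (24, 35.6115) (24, 58.7684)]  |A|=159.5964
8. ⊥bis P8·P6 via (20.515,28.835): [(12.5842, 52.1884) (12.5424, 51.963) (16.8926, 41.2536) (24, 35.6115) (24, 58.7684)]  |A|=159.5964
9. ⊥bis P8·P7 via (17.985,70.285): [(12.5842, 52.1884) (12.5424, 51.963) (16.8926, 41.2536) (24, 35.6115) (24, 58.7684)]  |A|=159.5964
10. canonical 5-gon: [(12.5842, 52.1884) (12.5424, 51.963) (16.8926, 41.2536) (24, 35.6115) (24, 58.7684)]
11. shoelace: 159.5964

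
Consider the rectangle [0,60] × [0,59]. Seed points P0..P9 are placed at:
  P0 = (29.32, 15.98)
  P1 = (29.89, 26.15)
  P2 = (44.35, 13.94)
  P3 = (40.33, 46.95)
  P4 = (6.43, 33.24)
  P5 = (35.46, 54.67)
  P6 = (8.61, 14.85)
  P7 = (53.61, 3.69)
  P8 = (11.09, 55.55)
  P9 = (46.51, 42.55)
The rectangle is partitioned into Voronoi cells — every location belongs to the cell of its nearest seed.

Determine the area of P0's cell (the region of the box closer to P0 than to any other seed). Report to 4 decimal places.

Area of P0's cell: 359.7242

1. box [0,60]×[0,59]: [(0, 0) (60, 0) (60, 59) (0, 59)]
2. ⊥bis P0·P1 via (29.605,21.065): [(0, 22.7243) (0, 0) (60, 0) (60, 19.3614)]  |A|=1262.5717
3. ⊥bis P0·P2 via (36.835,14.96): [(37.6028, 20.6167) (0, 22.7243) (0, 0) (34.8045, 0)]  |A|=786.0258
4. ⊥bis P0·P3 via (34.825,31.465): [(37.6028, 20.6167) (0, 22.7243) (0, 0) (34.8045, 0)]  |A|=786.0258
5. ⊥bis P0·P4 via (17.875,24.61): [(37.6028, 20.6167) (15.7859, 21.8395) (0, 0.9044) (0, 0) (34.8045, 0)]  |A|=613.8021
6. ⊥bis P0·P5 via (32.39,35.325): [(37.6028, 20.6167) (15.7859, 21.8395) (0, 0.9044) (0, 0) (34.8045, 0)]  |A|=613.8021
7. ⊥bis P0·P6 via (18.965,15.415): [(37.6028, 20.6167) (18.6231, 21.6805) (19.8061, 0) (34.8045, 0)]  |A|=359.7242
8. ⊥bis P0·P7 via (41.465,9.835): [(37.6028, 20.6167) (18.6231, 21.6805) (19.8061, 0) (34.8045, 0)]  |A|=359.7242
9. ⊥bis P0·P8 via (20.205,35.765): [(37.6028, 20.6167) (18.6231, 21.6805) (19.8061, 0) (34.8045, 0)]  |A|=359.7242
10. ⊥bis P0·P9 via (37.915,29.265): [(37.6028, 20.6167) (18.6231, 21.6805) (19.8061, 0) (34.8045, 0)]  |A|=359.7242
11. canonical 4-gon: [(37.6028, 20.6167) (18.6231, 21.6805) (19.8061, 0) (34.8045, 0)]
12. shoelace: 359.7242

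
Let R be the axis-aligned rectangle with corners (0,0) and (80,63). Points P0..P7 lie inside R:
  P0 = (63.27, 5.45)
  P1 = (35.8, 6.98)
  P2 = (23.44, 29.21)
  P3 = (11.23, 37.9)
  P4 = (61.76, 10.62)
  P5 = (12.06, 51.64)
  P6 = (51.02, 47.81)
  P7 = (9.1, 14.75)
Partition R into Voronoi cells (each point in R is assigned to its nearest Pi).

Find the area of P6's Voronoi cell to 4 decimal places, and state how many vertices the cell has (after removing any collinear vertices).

Area of P6's cell: 1462.1826 (6 vertices)

1. box [0,80]×[0,63]: [(0, 0) (80, 0) (80, 63) (0, 63)]
2. ⊥bis P6·P0 via (57.145,26.63): [(0, 10.1044) (80, 33.2394) (80, 63) (0, 63)]  |A|=3306.2501
3. ⊥bis P6·P1 via (43.41,27.395): [(0, 43.5767) (50.5661, 24.7275) (80, 33.2394) (80, 63) (0, 63)]  |A|=2459.9665
4. ⊥bis P6·P2 via (37.23,38.51): [(45.1679, 26.7397) (50.5661, 24.7275) (80, 33.2394) (80, 63) (20.7139, 63)]  |A|=1645.7665
5. ⊥bis P6·P3 via (31.125,42.855): [(29.2661, 50.3189) (45.1679, 26.7397) (50.5661, 24.7275) (80, 33.2394) (80, 63) (26.1077, 63)]  |A|=1611.5666
6. ⊥bis P6·P4 via (56.39,29.215): [(29.2661, 50.3189) (45.1679, 26.7397) (46.3251, 26.3084) (80, 36.0333) (80, 63) (26.1077, 63)]  |A|=1523.2088
7. ⊥bis P6·P5 via (31.54,49.725): [(31.3017, 47.3005) (45.1679, 26.7397) (46.3251, 26.3084) (80, 36.0333) (80, 63) (32.845, 63)]  |A|=1462.1826
8. ⊥bis P6·P7 via (30.06,31.28): [(31.3017, 47.3005) (45.1679, 26.7397) (46.3251, 26.3084) (80, 36.0333) (80, 63) (32.845, 63)]  |A|=1462.1826
9. canonical 6-gon: [(31.3017, 47.3005) (45.1679, 26.7397) (46.3251, 26.3084) (80, 36.0333) (80, 63) (32.845, 63)]
10. shoelace: 1462.1826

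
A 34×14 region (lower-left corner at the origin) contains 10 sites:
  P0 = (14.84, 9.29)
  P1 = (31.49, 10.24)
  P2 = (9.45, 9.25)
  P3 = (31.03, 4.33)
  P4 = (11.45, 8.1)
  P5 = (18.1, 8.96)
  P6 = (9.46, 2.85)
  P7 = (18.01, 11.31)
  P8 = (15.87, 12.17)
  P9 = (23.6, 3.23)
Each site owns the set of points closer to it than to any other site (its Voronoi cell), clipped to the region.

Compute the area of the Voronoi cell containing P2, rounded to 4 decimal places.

1. box [0,34]×[0,14]: [(0, 0) (34, 0) (34, 14) (0, 14)]
2. ⊥bis P2·P0 via (12.145,9.27): [(0, 0) (12.2138, 0) (12.1099, 14) (0, 14)]  |A|=170.2658
3. ⊥bis P2·P1 via (20.47,9.745): [(0, 0) (12.2138, 0) (12.1099, 14) (0, 14)]  |A|=170.2658
4. ⊥bis P2·P3 via (20.24,6.79): [(0, 0) (12.2138, 0) (12.1099, 14) (0, 14)]  |A|=170.2658
5. ⊥bis P2·P4 via (10.45,8.675): [(0, 0) (5.4619, 0) (12.1278, 11.5928) (12.1099, 14) (0, 14)]  |A|=131.1289
6. ⊥bis P2·P5 via (13.775,9.105): [(0, 0) (5.4619, 0) (12.1278, 11.5928) (12.1099, 14) (0, 14)]  |A|=131.1289
7. ⊥bis P2·P6 via (9.455,6.05): [(0, 6.0352) (8.9402, 6.0492) (12.1278, 11.5928) (12.1099, 14) (0, 14)]  |A|=87.6309
8. ⊥bis P2·P7 via (13.73,10.28): [(0, 6.0352) (8.9402, 6.0492) (12.1278, 11.5928) (12.1099, 14) (0, 14)]  |A|=87.6309
9. ⊥bis P2·P8 via (12.66,10.71): [(0, 6.0352) (8.9402, 6.0492) (12.1278, 11.5928) (12.1256, 11.885) (11.1636, 14) (0, 14)]  |A|=86.6302
10. ⊥bis P2·P9 via (16.525,6.24): [(0, 6.0352) (8.9402, 6.0492) (12.1278, 11.5928) (12.1256, 11.885) (11.1636, 14) (0, 14)]  |A|=86.6302
11. canonical 6-gon: [(0, 6.0352) (8.9402, 6.0492) (12.1278, 11.5928) (12.1256, 11.885) (11.1636, 14) (0, 14)]
12. shoelace: 86.6302

Area of P2's cell: 86.6302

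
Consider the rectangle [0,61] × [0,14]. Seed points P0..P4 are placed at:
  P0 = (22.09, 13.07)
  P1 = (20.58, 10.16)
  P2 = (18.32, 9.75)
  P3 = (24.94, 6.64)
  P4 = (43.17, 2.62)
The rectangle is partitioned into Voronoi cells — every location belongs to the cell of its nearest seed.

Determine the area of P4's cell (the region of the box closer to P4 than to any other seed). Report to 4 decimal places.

1. box [0,61]×[0,14]: [(0, 0) (61, 0) (61, 14) (0, 14)]
2. ⊥bis P4·P0 via (32.63,7.845): [(28.741, 0) (61, 0) (61, 14) (35.6812, 14)]  |A|=403.0445
3. ⊥bis P4·P1 via (31.875,6.39): [(31.8055, 6.1818) (29.7422, 0) (61, 0) (61, 14) (35.6812, 14)]  |A|=399.9499
4. ⊥bis P4·P2 via (30.745,6.185): [(31.8055, 6.1818) (29.7422, 0) (61, 0) (61, 14) (35.6812, 14)]  |A|=399.9499
5. ⊥bis P4·P3 via (34.055,4.63): [(33.034, 0) (61, 0) (61, 14) (36.1212, 14)]  |A|=369.9133
6. canonical 4-gon: [(33.034, 0) (61, 0) (61, 14) (36.1212, 14)]
7. shoelace: 369.9133

Area of P4's cell: 369.9133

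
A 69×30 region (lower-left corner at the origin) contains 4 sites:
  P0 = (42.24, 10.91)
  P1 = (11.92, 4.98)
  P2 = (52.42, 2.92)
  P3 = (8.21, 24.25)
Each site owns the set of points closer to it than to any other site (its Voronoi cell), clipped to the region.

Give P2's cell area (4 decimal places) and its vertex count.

Area of P2's cell: 459.7292 (4 vertices)

1. box [0,69]×[0,30]: [(0, 0) (69, 0) (69, 30) (0, 30)]
2. ⊥bis P2·P0 via (47.33,6.915): [(41.9026, 0) (69, 0) (69, 30) (65.4488, 30)]  |A|=459.7292
3. ⊥bis P2·P1 via (32.17,3.95): [(41.9026, 0) (69, 0) (69, 30) (65.4488, 30)]  |A|=459.7292
4. ⊥bis P2·P3 via (30.315,13.585): [(41.9026, 0) (69, 0) (69, 30) (65.4488, 30)]  |A|=459.7292
5. canonical 4-gon: [(41.9026, 0) (69, 0) (69, 30) (65.4488, 30)]
6. shoelace: 459.7292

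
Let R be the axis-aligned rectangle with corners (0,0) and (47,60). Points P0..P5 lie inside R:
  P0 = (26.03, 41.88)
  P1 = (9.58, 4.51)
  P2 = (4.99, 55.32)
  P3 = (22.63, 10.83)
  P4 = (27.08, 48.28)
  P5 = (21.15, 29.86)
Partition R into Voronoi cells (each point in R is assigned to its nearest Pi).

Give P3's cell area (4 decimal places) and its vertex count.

1. box [0,47]×[0,60]: [(0, 0) (47, 0) (47, 60) (0, 60)]
2. ⊥bis P3·P0 via (24.33,26.355): [(0, 29.0192) (0, 0) (47, 0) (47, 23.8726)]  |A|=1242.9566
3. ⊥bis P3·P1 via (16.105,7.67): [(6.0887, 28.3524) (19.8195, 0) (47, 0) (47, 23.8726)]  |A|=873.6467
4. ⊥bis P3·P2 via (13.81,33.075): [(6.0887, 28.3524) (19.8195, 0) (47, 0) (47, 23.8726)]  |A|=873.6467
5. ⊥bis P3·P4 via (24.855,29.555): [(6.0887, 28.3524) (19.8195, 0) (47, 0) (47, 23.8726)]  |A|=873.6467
6. ⊥bis P3·P5 via (21.89,20.345): [(10.3994, 19.4514) (19.8195, 0) (47, 0) (47, 22.2979)]  |A|=672.4061
7. canonical 4-gon: [(10.3994, 19.4514) (19.8195, 0) (47, 0) (47, 22.2979)]
8. shoelace: 672.4061

Area of P3's cell: 672.4061 (4 vertices)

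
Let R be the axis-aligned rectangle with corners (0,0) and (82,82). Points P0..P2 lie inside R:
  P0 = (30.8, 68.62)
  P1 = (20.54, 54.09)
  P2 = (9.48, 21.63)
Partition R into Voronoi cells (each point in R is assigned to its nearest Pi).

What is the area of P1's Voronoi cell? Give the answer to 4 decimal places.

1. box [0,82]×[0,82]: [(0, 0) (82, 0) (82, 82) (0, 82)]
2. ⊥bis P1·P0 via (25.67,61.355): [(0, 79.4812) (0, 0) (82, 0) (82, 21.579)]  |A|=4143.4682
3. ⊥bis P1·P2 via (15.01,37.86): [(0, 79.4812) (0, 42.9743) (82, 15.0347) (82, 21.579)]  |A|=1765.0989
4. canonical 4-gon: [(0, 79.4812) (0, 42.9743) (82, 15.0347) (82, 21.579)]
5. shoelace: 1765.0989

Area of P1's cell: 1765.0989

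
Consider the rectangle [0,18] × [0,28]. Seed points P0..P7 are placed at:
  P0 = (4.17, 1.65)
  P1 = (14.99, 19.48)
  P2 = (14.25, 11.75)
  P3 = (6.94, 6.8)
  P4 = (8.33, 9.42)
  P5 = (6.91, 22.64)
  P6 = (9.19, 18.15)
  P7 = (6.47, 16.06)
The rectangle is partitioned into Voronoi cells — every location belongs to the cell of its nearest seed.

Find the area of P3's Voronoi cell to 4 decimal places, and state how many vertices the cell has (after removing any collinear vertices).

1. box [0,18]×[0,28]: [(0, 0) (18, 0) (18, 28) (0, 28)]
2. ⊥bis P3·P0 via (5.555,4.225): [(0, 7.2128) (13.4101, 0) (18, 0) (18, 28) (0, 28)]  |A|=455.6374
3. ⊥bis P3·P1 via (10.965,13.14): [(0, 20.1012) (0, 7.2128) (13.4101, 0) (18, 0) (18, 8.6738)]  |A|=210.6123
4. ⊥bis P3·P2 via (10.595,9.275): [(5.7252, 16.4665) (0, 20.1012) (0, 7.2128) (13.4101, 0) (16.8756, 0)]  |A|=148.1207
5. ⊥bis P3·P4 via (7.635,8.11): [(13.4858, 5.0059) (0, 12.1606) (0, 7.2128) (13.4101, 0) (16.8756, 0)]  |A|=75.8746
6. ⊥bis P3·P5 via (6.925,14.72): [(13.4858, 5.0059) (0, 12.1606) (0, 7.2128) (13.4101, 0) (16.8756, 0)]  |A|=75.8746
7. ⊥bis P3·P6 via (8.065,12.475): [(13.4858, 5.0059) (0, 12.1606) (0, 7.2128) (13.4101, 0) (16.8756, 0)]  |A|=75.8746
8. ⊥bis P3·P7 via (6.705,11.43): [(13.4858, 5.0059) (1.8424, 11.1832) (0, 11.0897) (0, 7.2128) (13.4101, 0) (16.8756, 0)]  |A|=74.888
9. canonical 6-gon: [(13.4858, 5.0059) (1.8424, 11.1832) (0, 11.0897) (0, 7.2128) (13.4101, 0) (16.8756, 0)]
10. shoelace: 74.888

Area of P3's cell: 74.8880 (6 vertices)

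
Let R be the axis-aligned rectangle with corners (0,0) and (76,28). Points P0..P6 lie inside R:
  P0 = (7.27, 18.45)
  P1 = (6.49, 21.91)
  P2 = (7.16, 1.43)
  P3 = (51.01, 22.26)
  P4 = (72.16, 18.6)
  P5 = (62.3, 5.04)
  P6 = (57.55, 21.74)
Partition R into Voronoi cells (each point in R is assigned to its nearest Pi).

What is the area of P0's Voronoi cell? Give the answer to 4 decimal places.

Area of P0's cell: 354.1499

1. box [0,76]×[0,28]: [(0, 0) (76, 0) (76, 28) (0, 28)]
2. ⊥bis P0·P1 via (6.88,20.18): [(0, 18.629) (0, 0) (76, 0) (76, 28) (41.5687, 28)]  |A|=1933.2301
3. ⊥bis P0·P2 via (7.215,9.94): [(0, 18.629) (0, 9.9866) (76, 9.4954) (76, 28) (41.5687, 28)]  |A|=1192.9113
4. ⊥bis P0·P3 via (29.14,20.355): [(28.7263, 25.1049) (0, 18.629) (0, 9.9866) (30.0601, 9.7924)]  |A|=354.1499
5. ⊥bis P0·P4 via (39.715,18.525): [(28.7263, 25.1049) (0, 18.629) (0, 9.9866) (30.0601, 9.7924)]  |A|=354.1499
6. ⊥bis P0·P5 via (34.785,11.745): [(28.7263, 25.1049) (0, 18.629) (0, 9.9866) (30.0601, 9.7924)]  |A|=354.1499
7. ⊥bis P0·P6 via (32.41,20.095): [(28.7263, 25.1049) (0, 18.629) (0, 9.9866) (30.0601, 9.7924)]  |A|=354.1499
8. canonical 4-gon: [(28.7263, 25.1049) (0, 18.629) (0, 9.9866) (30.0601, 9.7924)]
9. shoelace: 354.1499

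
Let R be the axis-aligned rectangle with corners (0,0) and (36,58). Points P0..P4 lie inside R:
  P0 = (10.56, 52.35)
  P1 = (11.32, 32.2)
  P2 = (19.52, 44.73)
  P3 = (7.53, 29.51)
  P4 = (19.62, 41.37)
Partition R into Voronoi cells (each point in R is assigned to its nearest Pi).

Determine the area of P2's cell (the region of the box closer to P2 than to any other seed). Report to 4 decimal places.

1. box [0,36]×[0,58]: [(0, 0) (36, 0) (36, 58) (0, 58)]
2. ⊥bis P2·P0 via (15.04,48.54): [(0, 30.8552) (0, 0) (36, 0) (36, 58) (23.0852, 58)]  |A|=1774.6778
3. ⊥bis P2·P1 via (15.42,38.465): [(9.6713, 42.2271) (36, 24.9968) (36, 58) (23.0852, 58)]  |A|=536.3173
4. ⊥bis P2·P3 via (13.525,37.12): [(9.6713, 42.2271) (36, 24.9968) (36, 58) (23.0852, 58)]  |A|=536.3173
5. ⊥bis P2·P4 via (19.57,43.05): [(10.1322, 42.7691) (36, 43.539) (36, 58) (23.0852, 58)]  |A|=285.3893
6. canonical 4-gon: [(10.1322, 42.7691) (36, 43.539) (36, 58) (23.0852, 58)]
7. shoelace: 285.3893

Area of P2's cell: 285.3893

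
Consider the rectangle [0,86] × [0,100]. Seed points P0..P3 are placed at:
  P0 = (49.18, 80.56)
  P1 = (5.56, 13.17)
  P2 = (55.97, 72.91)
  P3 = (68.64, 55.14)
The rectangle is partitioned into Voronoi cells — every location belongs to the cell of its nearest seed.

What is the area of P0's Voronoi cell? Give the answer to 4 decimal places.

1. box [0,86]×[0,100]: [(0, 0) (86, 0) (86, 100) (0, 100)]
2. ⊥bis P0·P1 via (27.37,46.865): [(0, 64.581) (86, 8.9151) (86, 100) (0, 100)]  |A|=5439.6669
3. ⊥bis P0·P2 via (52.575,76.735): [(0, 64.581) (22.4845, 50.0273) (78.7867, 100) (0, 100)]  |A|=2366.7834
4. ⊥bis P0·P3 via (58.91,67.85): [(0, 64.581) (22.4845, 50.0273) (78.7867, 100) (0, 100)]  |A|=2366.7834
5. canonical 4-gon: [(0, 64.581) (22.4845, 50.0273) (78.7867, 100) (0, 100)]
6. shoelace: 2366.7834

Area of P0's cell: 2366.7834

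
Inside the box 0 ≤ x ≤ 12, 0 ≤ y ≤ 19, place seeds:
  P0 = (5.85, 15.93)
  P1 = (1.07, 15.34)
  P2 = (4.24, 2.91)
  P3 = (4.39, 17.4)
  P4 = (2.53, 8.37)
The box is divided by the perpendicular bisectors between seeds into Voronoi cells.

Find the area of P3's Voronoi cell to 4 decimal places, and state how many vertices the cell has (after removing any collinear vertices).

Area of P3's cell: 12.4785 (3 vertices)

1. box [0,12]×[0,19]: [(0, 0) (12, 0) (12, 19) (0, 19)]
2. ⊥bis P3·P0 via (5.12,16.665): [(0, 11.5798) (7.471, 19) (0, 19)]  |A|=27.718
3. ⊥bis P3·P1 via (2.73,16.37): [(3.528, 15.0839) (7.471, 19) (1.0981, 19)]  |A|=12.4785
4. ⊥bis P3·P2 via (4.315,10.155): [(3.528, 15.0839) (7.471, 19) (1.0981, 19)]  |A|=12.4785
5. ⊥bis P3·P4 via (3.46,12.885): [(3.528, 15.0839) (7.471, 19) (1.0981, 19)]  |A|=12.4785
6. canonical 3-gon: [(3.528, 15.0839) (7.471, 19) (1.0981, 19)]
7. shoelace: 12.4785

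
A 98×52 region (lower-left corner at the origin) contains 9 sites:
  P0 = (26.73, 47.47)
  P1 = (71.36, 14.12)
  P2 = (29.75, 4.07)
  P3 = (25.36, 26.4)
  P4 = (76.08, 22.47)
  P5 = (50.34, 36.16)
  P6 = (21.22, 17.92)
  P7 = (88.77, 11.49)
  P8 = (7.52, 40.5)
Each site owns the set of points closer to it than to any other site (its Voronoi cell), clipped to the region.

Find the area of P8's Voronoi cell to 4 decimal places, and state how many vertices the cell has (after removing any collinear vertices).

Area of P8's cell: 441.6289 (5 vertices)

1. box [0,98]×[0,52]: [(0, 0) (98, 0) (98, 52) (0, 52)]
2. ⊥bis P8·P0 via (17.125,43.985): [(0, 0) (33.0842, 0) (14.2169, 52) (0, 52)]  |A|=1229.8276
3. ⊥bis P8·P1 via (39.44,27.31): [(0, 0) (28.1549, 0) (30.7796, 6.3516) (14.2169, 52) (0, 52)]  |A|=1214.1733
4. ⊥bis P8·P2 via (18.635,22.285): [(0, 10.9137) (23.8449, 25.4642) (14.2169, 52) (0, 52)]  |A|=678.4789
5. ⊥bis P8·P3 via (16.44,33.45): [(0, 12.6493) (19.5292, 37.3587) (14.2169, 52) (0, 52)]  |A|=488.3218
6. ⊥bis P8·P4 via (41.8,31.485): [(0, 12.6493) (19.5292, 37.3587) (14.2169, 52) (0, 52)]  |A|=488.3218
7. ⊥bis P8·P5 via (28.93,38.33): [(0, 12.6493) (19.5292, 37.3587) (14.2169, 52) (0, 52)]  |A|=488.3218
8. ⊥bis P8·P6 via (14.37,29.21): [(0, 20.4913) (11.9085, 27.7165) (19.5292, 37.3587) (14.2169, 52) (0, 52)]  |A|=441.6289
9. ⊥bis P8·P7 via (48.145,25.995): [(0, 20.4913) (11.9085, 27.7165) (19.5292, 37.3587) (14.2169, 52) (0, 52)]  |A|=441.6289
10. canonical 5-gon: [(0, 20.4913) (11.9085, 27.7165) (19.5292, 37.3587) (14.2169, 52) (0, 52)]
11. shoelace: 441.6289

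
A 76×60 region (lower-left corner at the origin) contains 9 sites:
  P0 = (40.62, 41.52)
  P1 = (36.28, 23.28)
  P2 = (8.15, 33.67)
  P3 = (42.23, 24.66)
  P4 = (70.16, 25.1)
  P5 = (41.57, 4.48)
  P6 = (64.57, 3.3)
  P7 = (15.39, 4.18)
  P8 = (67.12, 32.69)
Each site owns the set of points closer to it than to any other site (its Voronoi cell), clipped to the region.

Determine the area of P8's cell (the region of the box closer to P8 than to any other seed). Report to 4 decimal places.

1. box [0,76]×[0,60]: [(0, 0) (76, 0) (76, 60) (0, 60)]
2. ⊥bis P8·P0 via (53.87,37.105): [(41.5063, 0) (76, 0) (76, 60) (61.4988, 60)]  |A|=1469.8464
3. ⊥bis P8·P1 via (51.7,27.985): [(51.2847, 29.3461) (60.2389, 0) (76, 0) (76, 60) (61.4988, 60)]  |A|=1194.9826
4. ⊥bis P8·P2 via (37.635,33.18): [(51.2847, 29.3461) (60.2389, 0) (76, 0) (76, 60) (61.4988, 60)]  |A|=1194.9826
5. ⊥bis P8·P3 via (54.675,28.675): [(52.8972, 34.1855) (63.9261, 0) (76, 0) (76, 60) (61.4988, 60)]  |A|=1086.6306
6. ⊥bis P8·P4 via (68.64,28.895): [(52.8972, 34.1855) (56.2102, 23.9165) (76, 31.8429) (76, 60) (61.4988, 60)]  |A|=627.1655
7. ⊥bis P8·P5 via (54.345,18.585): [(52.8972, 34.1855) (56.2102, 23.9165) (76, 31.8429) (76, 60) (61.4988, 60)]  |A|=627.1655
8. ⊥bis P8·P6 via (65.845,17.995): [(52.8972, 34.1855) (56.2102, 23.9165) (76, 31.8429) (76, 60) (61.4988, 60)]  |A|=627.1655
9. ⊥bis P8·P7 via (41.255,18.435): [(52.8972, 34.1855) (56.2102, 23.9165) (76, 31.8429) (76, 60) (61.4988, 60)]  |A|=627.1655
10. canonical 5-gon: [(52.8972, 34.1855) (56.2102, 23.9165) (76, 31.8429) (76, 60) (61.4988, 60)]
11. shoelace: 627.1655

Area of P8's cell: 627.1655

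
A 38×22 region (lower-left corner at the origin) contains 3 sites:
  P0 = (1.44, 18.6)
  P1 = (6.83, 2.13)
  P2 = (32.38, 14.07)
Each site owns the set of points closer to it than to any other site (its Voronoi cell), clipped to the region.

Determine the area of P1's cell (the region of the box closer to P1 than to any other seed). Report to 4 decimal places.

1. box [0,38]×[0,22]: [(0, 0) (38, 0) (38, 22) (0, 22)]
2. ⊥bis P1·P0 via (4.135,10.365): [(0, 9.0118) (0, 0) (38, 0) (38, 21.4477)]  |A|=578.7303
3. ⊥bis P1·P2 via (19.605,8.1): [(16.6349, 14.4557) (0, 9.0118) (0, 0) (23.3903, 0)]  |A|=244.0165
4. canonical 4-gon: [(16.6349, 14.4557) (0, 9.0118) (0, 0) (23.3903, 0)]
5. shoelace: 244.0165

Area of P1's cell: 244.0165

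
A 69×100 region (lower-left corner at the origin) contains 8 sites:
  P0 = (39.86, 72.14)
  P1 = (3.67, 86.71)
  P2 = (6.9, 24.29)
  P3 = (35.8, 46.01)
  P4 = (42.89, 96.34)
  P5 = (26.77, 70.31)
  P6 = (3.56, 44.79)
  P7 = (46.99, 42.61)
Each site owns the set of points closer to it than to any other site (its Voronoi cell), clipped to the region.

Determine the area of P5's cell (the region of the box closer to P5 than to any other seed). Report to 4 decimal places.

Area of P5's cell: 631.2663

1. box [0,69]×[0,100]: [(0, 0) (69, 0) (69, 100) (0, 100)]
2. ⊥bis P5·P0 via (33.315,71.225): [(0, 0) (43.2724, 0) (29.2922, 100) (0, 100)]  |A|=3628.2284
3. ⊥bis P5·P1 via (15.22,78.51): [(0, 57.0721) (0, 0) (43.2724, 0) (29.4871, 98.6058)]  |A|=2974.8978
4. ⊥bis P5·P2 via (16.835,47.3): [(0, 57.0721) (0, 54.5688) (37.9333, 38.1904) (29.4871, 98.6058)]  |A|=1113.6158
5. ⊥bis P5·P3 via (31.285,58.16): [(0, 57.0721) (0, 54.5688) (10.0009, 50.2507) (34.9511, 59.5223) (29.4871, 98.6058)]  |A|=833.6741
6. ⊥bis P5·P4 via (34.83,83.325): [(23.5833, 90.2899) (0, 57.0721) (0, 54.5688) (10.0009, 50.2507) (34.9511, 59.5223) (31.3195, 85.499)]  |A|=787.365
7. ⊥bis P5·P6 via (15.165,57.55): [(23.5833, 90.2899) (6.1562, 65.7433) (19.3648, 53.7304) (34.9511, 59.5223) (31.3195, 85.499)]  |A|=631.2663
8. ⊥bis P5·P7 via (36.88,56.46): [(23.5833, 90.2899) (6.1562, 65.7433) (19.3648, 53.7304) (34.9511, 59.5223) (31.3195, 85.499)]  |A|=631.2663
9. canonical 5-gon: [(23.5833, 90.2899) (6.1562, 65.7433) (19.3648, 53.7304) (34.9511, 59.5223) (31.3195, 85.499)]
10. shoelace: 631.2663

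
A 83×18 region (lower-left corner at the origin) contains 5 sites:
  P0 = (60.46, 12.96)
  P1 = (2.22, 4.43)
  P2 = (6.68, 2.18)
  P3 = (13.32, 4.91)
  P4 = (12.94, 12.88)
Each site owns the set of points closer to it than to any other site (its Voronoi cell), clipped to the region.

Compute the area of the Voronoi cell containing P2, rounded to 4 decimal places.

Area of P2's cell: 40.9092

1. box [0,83]×[0,18]: [(0, 0) (83, 0) (83, 18) (0, 18)]
2. ⊥bis P2·P0 via (33.57,7.57): [(0, 0) (35.0874, 0) (31.4793, 18) (0, 18)]  |A|=599.1005
3. ⊥bis P2·P1 via (4.45,3.305): [(2.7827, 0) (35.0874, 0) (31.4793, 18) (11.8634, 18)]  |A|=467.2858
4. ⊥bis P2·P3 via (10,3.545): [(7.5623, 9.4742) (2.7827, 0) (11.4575, 0)]  |A|=41.0934
5. ⊥bis P2·P4 via (9.81,7.53): [(7.9028, 8.6458) (7.3172, 8.9884) (2.7827, 0) (11.4575, 0)]  |A|=40.9092
6. canonical 4-gon: [(7.9028, 8.6458) (7.3172, 8.9884) (2.7827, 0) (11.4575, 0)]
7. shoelace: 40.9092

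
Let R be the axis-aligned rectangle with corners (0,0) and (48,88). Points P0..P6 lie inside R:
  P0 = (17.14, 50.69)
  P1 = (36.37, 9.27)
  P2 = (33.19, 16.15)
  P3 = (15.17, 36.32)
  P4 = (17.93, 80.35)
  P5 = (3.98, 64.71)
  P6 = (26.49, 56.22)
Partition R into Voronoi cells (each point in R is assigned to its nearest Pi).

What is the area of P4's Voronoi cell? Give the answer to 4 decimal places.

1. box [0,48]×[0,88]: [(0, 0) (48, 0) (48, 88) (0, 88)]
2. ⊥bis P4·P0 via (17.535,65.52): [(0, 65.987) (48, 64.7086) (48, 88) (0, 88)]  |A|=1087.3054
3. ⊥bis P4·P1 via (27.15,44.81): [(0, 65.987) (48, 64.7086) (48, 88) (0, 88)]  |A|=1087.3054
4. ⊥bis P4·P2 via (25.56,48.25): [(0, 65.987) (48, 64.7086) (48, 88) (0, 88)]  |A|=1087.3054
5. ⊥bis P4·P3 via (16.55,58.335): [(0, 65.987) (48, 64.7086) (48, 88) (0, 88)]  |A|=1087.3054
6. ⊥bis P4·P5 via (10.955,72.53): [(0, 82.3012) (18.8536, 65.4849) (48, 64.7086) (48, 88) (0, 88)]  |A|=933.5146
7. ⊥bis P4·P6 via (22.21,68.285): [(0, 82.3012) (17.5626, 66.6364) (48, 77.4339) (48, 88) (0, 88)]  |A|=723.5723
8. canonical 5-gon: [(0, 82.3012) (17.5626, 66.6364) (48, 77.4339) (48, 88) (0, 88)]
9. shoelace: 723.5723

Area of P4's cell: 723.5723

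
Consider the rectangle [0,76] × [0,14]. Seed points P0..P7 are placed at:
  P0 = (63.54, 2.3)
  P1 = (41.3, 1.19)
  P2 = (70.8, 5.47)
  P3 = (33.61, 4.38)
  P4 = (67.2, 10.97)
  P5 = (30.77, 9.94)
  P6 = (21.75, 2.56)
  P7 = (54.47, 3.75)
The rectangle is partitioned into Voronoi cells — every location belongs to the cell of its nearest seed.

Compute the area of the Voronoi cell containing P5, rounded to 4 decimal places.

1. box [0,76]×[0,14]: [(0, 0) (76, 0) (76, 14) (0, 14)]
2. ⊥bis P5·P0 via (47.155,6.12): [(0, 0) (45.7282, 0) (48.9921, 14) (0, 14)]  |A|=663.0423
3. ⊥bis P5·P1 via (36.035,5.565): [(0, 0) (31.4107, 0) (43.0441, 14) (0, 14)]  |A|=521.184
4. ⊥bis P5·P2 via (50.785,7.705): [(0, 0) (31.4107, 0) (43.0441, 14) (0, 14)]  |A|=521.184
5. ⊥bis P5·P3 via (32.19,7.16): [(0, 0) (18.1725, 0) (41.1733, 11.7486) (43.0441, 14) (0, 14)]  |A|=443.4189
6. ⊥bis P5·P4 via (48.985,10.455): [(0, 0) (18.1725, 0) (41.1733, 11.7486) (43.0441, 14) (0, 14)]  |A|=443.4189
7. ⊥bis P5·P6 via (26.26,6.25): [(27.4827, 4.7556) (41.1733, 11.7486) (43.0441, 14) (19.9191, 14)]  |A|=115.7592
8. ⊥bis P5·P7 via (42.62,6.845): [(27.4827, 4.7556) (41.1733, 11.7486) (43.0441, 14) (19.9191, 14)]  |A|=115.7592
9. canonical 4-gon: [(27.4827, 4.7556) (41.1733, 11.7486) (43.0441, 14) (19.9191, 14)]
10. shoelace: 115.7592

Area of P5's cell: 115.7592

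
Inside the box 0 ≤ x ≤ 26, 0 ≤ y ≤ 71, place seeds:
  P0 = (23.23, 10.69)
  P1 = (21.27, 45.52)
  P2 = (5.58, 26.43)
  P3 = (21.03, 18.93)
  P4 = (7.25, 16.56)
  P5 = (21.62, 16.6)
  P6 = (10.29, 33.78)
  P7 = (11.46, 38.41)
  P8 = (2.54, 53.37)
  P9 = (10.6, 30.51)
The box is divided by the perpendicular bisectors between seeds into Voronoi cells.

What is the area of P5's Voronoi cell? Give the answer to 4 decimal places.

1. box [0,26]×[0,71]: [(0, 0) (26, 0) (26, 71) (0, 71)]
2. ⊥bis P5·P0 via (22.425,13.645): [(0, 7.536) (26, 14.6189) (26, 71) (0, 71)]  |A|=1557.9864
3. ⊥bis P5·P1 via (21.445,31.06): [(0, 30.8005) (0, 7.536) (26, 14.6189) (26, 31.1151)]  |A|=516.8891
4. ⊥bis P5·P2 via (13.6,21.515): [(19.4347, 31.0357) (6.0417, 9.1819) (26, 14.6189) (26, 31.1151)]  |A|=235.8246
5. ⊥bis P5·P3 via (21.325,17.765): [(9.4607, 14.7607) (6.0417, 9.1819) (26, 14.6189) (26, 18.9488)]  |A|=82.1844
6. ⊥bis P5·P4 via (14.435,16.58): [(14.4366, 16.0207) (14.4492, 11.4722) (26, 14.6189) (26, 18.9488)]  |A|=51.3234
7. ⊥bis P5·P6 via (15.955,25.19): [(14.4366, 16.0207) (14.4492, 11.4722) (26, 14.6189) (26, 18.9488)]  |A|=51.3234
8. ⊥bis P5·P7 via (16.54,27.505): [(14.4366, 16.0207) (14.4492, 11.4722) (26, 14.6189) (26, 18.9488)]  |A|=51.3234
9. ⊥bis P5·P8 via (12.08,34.985): [(14.4366, 16.0207) (14.4492, 11.4722) (26, 14.6189) (26, 18.9488)]  |A|=51.3234
10. ⊥bis P5·P9 via (16.11,23.555): [(14.4366, 16.0207) (14.4492, 11.4722) (26, 14.6189) (26, 18.9488)]  |A|=51.3234
11. canonical 4-gon: [(14.4366, 16.0207) (14.4492, 11.4722) (26, 14.6189) (26, 18.9488)]
12. shoelace: 51.3234

Area of P5's cell: 51.3234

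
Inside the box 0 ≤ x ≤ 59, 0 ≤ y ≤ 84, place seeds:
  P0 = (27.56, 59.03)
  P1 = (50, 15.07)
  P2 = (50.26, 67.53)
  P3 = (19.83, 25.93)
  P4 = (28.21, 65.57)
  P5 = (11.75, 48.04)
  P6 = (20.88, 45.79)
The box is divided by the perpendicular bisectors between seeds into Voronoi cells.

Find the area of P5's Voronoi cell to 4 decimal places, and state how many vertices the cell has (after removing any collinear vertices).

1. box [0,59]×[0,84]: [(0, 0) (59, 0) (59, 84) (0, 84)]
2. ⊥bis P5·P0 via (19.655,53.535): [(0, 81.8103) (0, 0) (56.8688, 0)]  |A|=2326.2254
3. ⊥bis P5·P1 via (30.875,31.555): [(33.1219, 34.1618) (0, 81.8103) (0, 0) (3.6758, 0)]  |A|=1417.6434
4. ⊥bis P5·P2 via (31.005,57.785): [(33.1219, 34.1618) (0, 81.8103) (0, 0) (3.6758, 0)]  |A|=1417.6434
5. ⊥bis P5·P3 via (15.79,36.985): [(28.046, 41.4639) (0, 81.8103) (0, 31.2146)]  |A|=709.5029
6. ⊥bis P5·P4 via (19.98,56.805): [(28.046, 41.4639) (12.4992, 63.8292) (0, 75.5655) (0, 31.2146)]  |A|=670.475
7. ⊥bis P5·P6 via (16.315,46.915): [(13.6776, 36.213) (18.3936, 55.3496) (12.4992, 63.8292) (0, 75.5655) (0, 31.2146)]  |A|=545.376
8. canonical 5-gon: [(13.6776, 36.213) (18.3936, 55.3496) (12.4992, 63.8292) (0, 75.5655) (0, 31.2146)]
9. shoelace: 545.376

Area of P5's cell: 545.3760 (5 vertices)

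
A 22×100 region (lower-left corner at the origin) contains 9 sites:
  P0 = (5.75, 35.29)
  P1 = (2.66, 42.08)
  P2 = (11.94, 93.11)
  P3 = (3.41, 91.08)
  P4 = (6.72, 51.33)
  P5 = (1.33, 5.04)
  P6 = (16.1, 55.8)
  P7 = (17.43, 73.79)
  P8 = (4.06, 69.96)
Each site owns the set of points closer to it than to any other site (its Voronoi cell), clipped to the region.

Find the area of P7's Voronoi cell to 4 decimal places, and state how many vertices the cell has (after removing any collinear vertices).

Area of P7's cell: 222.0785 (5 vertices)

1. box [0,22]×[0,100]: [(0, 0) (22, 0) (22, 100) (0, 100)]
2. ⊥bis P7·P0 via (11.59,54.54): [(0, 58.0561) (22, 51.3818) (22, 100) (0, 100)]  |A|=996.1822
3. ⊥bis P7·P1 via (10.045,57.935): [(0, 62.6138) (22, 52.3666) (22, 100) (0, 100)]  |A|=935.2161
4. ⊥bis P7·P2 via (14.685,83.45): [(0, 79.2771) (0, 62.6138) (22, 52.3666) (22, 85.5286)]  |A|=548.0791
5. ⊥bis P7·P3 via (10.42,82.435): [(10.0461, 82.1318) (0, 73.9857) (0, 62.6138) (22, 52.3666) (22, 85.5286)]  |A|=521.5003
6. ⊥bis P7·P4 via (12.075,62.56): [(10.0461, 82.1318) (0, 73.9857) (0, 68.3179) (22, 57.8273) (22, 85.5286)]  |A|=398.6867
7. ⊥bis P7·P5 via (9.38,39.415): [(10.0461, 82.1318) (0, 73.9857) (0, 68.3179) (22, 57.8273) (22, 85.5286)]  |A|=398.6867
8. ⊥bis P7·P6 via (16.765,64.795): [(10.0461, 82.1318) (0, 73.9857) (0, 68.3179) (5.6674, 65.6154) (22, 64.408) (22, 85.5286)]  |A|=344.9469
9. ⊥bis P7·P8 via (10.745,71.875): [(10.0461, 82.1318) (8.2289, 80.6583) (12.6868, 65.0965) (22, 64.408) (22, 85.5286)]  |A|=222.0785
10. canonical 5-gon: [(10.0461, 82.1318) (8.2289, 80.6583) (12.6868, 65.0965) (22, 64.408) (22, 85.5286)]
11. shoelace: 222.0785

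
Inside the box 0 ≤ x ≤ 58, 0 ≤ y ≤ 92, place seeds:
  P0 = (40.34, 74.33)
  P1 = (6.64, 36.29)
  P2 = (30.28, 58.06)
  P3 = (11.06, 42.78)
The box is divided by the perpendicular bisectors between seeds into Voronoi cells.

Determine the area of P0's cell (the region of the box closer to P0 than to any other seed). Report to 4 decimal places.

1. box [0,58]×[0,92]: [(0, 0) (58, 0) (58, 92) (0, 92)]
2. ⊥bis P0·P1 via (23.49,55.31): [(0, 76.12) (58, 24.7373) (58, 92) (0, 92)]  |A|=2411.139
3. ⊥bis P0·P2 via (35.31,66.195): [(0, 88.0277) (58, 52.1654) (58, 92) (0, 92)]  |A|=1270.3987
4. ⊥bis P0·P3 via (25.7,58.555): [(0, 88.0277) (58, 52.1654) (58, 92) (0, 92)]  |A|=1270.3987
5. canonical 4-gon: [(0, 88.0277) (58, 52.1654) (58, 92) (0, 92)]
6. shoelace: 1270.3987

Area of P0's cell: 1270.3987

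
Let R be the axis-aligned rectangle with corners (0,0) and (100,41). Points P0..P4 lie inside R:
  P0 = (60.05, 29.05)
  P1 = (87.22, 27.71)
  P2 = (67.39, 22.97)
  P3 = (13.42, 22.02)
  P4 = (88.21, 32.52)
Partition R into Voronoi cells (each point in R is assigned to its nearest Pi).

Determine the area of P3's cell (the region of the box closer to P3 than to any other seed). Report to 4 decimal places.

1. box [0,100]×[0,41]: [(0, 0) (100, 0) (100, 41) (0, 41)]
2. ⊥bis P3·P0 via (36.735,25.535): [(0, 0) (40.5847, 0) (34.4035, 41) (0, 41)]  |A|=1537.2574
3. ⊥bis P3·P1 via (50.32,24.865): [(0, 0) (40.5847, 0) (34.4035, 41) (0, 41)]  |A|=1537.2574
4. ⊥bis P3·P2 via (40.405,22.495): [(0, 0) (40.5847, 0) (34.4035, 41) (0, 41)]  |A|=1537.2574
5. ⊥bis P3·P4 via (50.815,27.27): [(0, 0) (40.5847, 0) (34.4035, 41) (0, 41)]  |A|=1537.2574
6. canonical 4-gon: [(0, 0) (40.5847, 0) (34.4035, 41) (0, 41)]
7. shoelace: 1537.2574

Area of P3's cell: 1537.2574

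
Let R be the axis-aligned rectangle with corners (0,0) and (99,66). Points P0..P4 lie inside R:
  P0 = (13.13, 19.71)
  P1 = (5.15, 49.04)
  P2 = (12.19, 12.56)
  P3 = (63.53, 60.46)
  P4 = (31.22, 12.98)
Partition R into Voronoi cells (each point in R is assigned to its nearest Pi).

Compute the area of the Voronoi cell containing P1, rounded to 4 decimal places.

Area of P1's cell: 1008.7050

1. box [0,99]×[0,66]: [(0, 0) (99, 0) (99, 66) (0, 66)]
2. ⊥bis P1·P0 via (9.14,34.375): [(0, 31.8882) (99, 58.8238) (99, 66) (0, 66)]  |A|=2043.7558
3. ⊥bis P1·P2 via (8.67,30.8): [(0, 31.8882) (99, 58.8238) (99, 66) (0, 66)]  |A|=2043.7558
4. ⊥bis P1·P3 via (34.34,54.75): [(0, 31.8882) (36.8508, 41.9145) (32.1393, 66) (0, 66)]  |A|=1015.5701
5. ⊥bis P1·P4 via (18.185,31.01): [(0, 31.8882) (31.1061, 40.3515) (36.4069, 44.1837) (32.1393, 66) (0, 66)]  |A|=1008.705
6. canonical 5-gon: [(0, 31.8882) (31.1061, 40.3515) (36.4069, 44.1837) (32.1393, 66) (0, 66)]
7. shoelace: 1008.705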